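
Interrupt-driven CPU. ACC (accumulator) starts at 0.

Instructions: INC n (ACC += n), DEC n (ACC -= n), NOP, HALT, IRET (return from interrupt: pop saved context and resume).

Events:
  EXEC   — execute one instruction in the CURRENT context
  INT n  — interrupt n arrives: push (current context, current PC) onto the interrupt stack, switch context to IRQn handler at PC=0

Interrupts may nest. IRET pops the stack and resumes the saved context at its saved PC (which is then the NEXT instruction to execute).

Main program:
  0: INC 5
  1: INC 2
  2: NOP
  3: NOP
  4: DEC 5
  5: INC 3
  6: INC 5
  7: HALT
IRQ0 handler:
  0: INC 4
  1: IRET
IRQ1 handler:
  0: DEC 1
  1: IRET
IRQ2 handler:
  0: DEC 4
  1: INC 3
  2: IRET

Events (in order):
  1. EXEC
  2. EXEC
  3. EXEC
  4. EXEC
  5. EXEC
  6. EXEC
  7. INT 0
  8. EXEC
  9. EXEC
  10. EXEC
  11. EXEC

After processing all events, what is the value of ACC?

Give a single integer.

Answer: 14

Derivation:
Event 1 (EXEC): [MAIN] PC=0: INC 5 -> ACC=5
Event 2 (EXEC): [MAIN] PC=1: INC 2 -> ACC=7
Event 3 (EXEC): [MAIN] PC=2: NOP
Event 4 (EXEC): [MAIN] PC=3: NOP
Event 5 (EXEC): [MAIN] PC=4: DEC 5 -> ACC=2
Event 6 (EXEC): [MAIN] PC=5: INC 3 -> ACC=5
Event 7 (INT 0): INT 0 arrives: push (MAIN, PC=6), enter IRQ0 at PC=0 (depth now 1)
Event 8 (EXEC): [IRQ0] PC=0: INC 4 -> ACC=9
Event 9 (EXEC): [IRQ0] PC=1: IRET -> resume MAIN at PC=6 (depth now 0)
Event 10 (EXEC): [MAIN] PC=6: INC 5 -> ACC=14
Event 11 (EXEC): [MAIN] PC=7: HALT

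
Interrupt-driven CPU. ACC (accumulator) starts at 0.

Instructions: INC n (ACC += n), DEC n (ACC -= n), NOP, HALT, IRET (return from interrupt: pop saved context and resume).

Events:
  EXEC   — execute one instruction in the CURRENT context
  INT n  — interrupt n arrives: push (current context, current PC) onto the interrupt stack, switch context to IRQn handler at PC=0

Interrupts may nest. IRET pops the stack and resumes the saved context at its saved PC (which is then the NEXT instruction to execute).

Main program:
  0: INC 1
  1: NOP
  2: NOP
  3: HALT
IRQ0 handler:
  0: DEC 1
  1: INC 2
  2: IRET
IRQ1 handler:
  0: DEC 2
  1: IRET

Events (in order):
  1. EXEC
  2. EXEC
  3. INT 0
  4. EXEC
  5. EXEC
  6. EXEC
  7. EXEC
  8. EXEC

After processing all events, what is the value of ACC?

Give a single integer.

Answer: 2

Derivation:
Event 1 (EXEC): [MAIN] PC=0: INC 1 -> ACC=1
Event 2 (EXEC): [MAIN] PC=1: NOP
Event 3 (INT 0): INT 0 arrives: push (MAIN, PC=2), enter IRQ0 at PC=0 (depth now 1)
Event 4 (EXEC): [IRQ0] PC=0: DEC 1 -> ACC=0
Event 5 (EXEC): [IRQ0] PC=1: INC 2 -> ACC=2
Event 6 (EXEC): [IRQ0] PC=2: IRET -> resume MAIN at PC=2 (depth now 0)
Event 7 (EXEC): [MAIN] PC=2: NOP
Event 8 (EXEC): [MAIN] PC=3: HALT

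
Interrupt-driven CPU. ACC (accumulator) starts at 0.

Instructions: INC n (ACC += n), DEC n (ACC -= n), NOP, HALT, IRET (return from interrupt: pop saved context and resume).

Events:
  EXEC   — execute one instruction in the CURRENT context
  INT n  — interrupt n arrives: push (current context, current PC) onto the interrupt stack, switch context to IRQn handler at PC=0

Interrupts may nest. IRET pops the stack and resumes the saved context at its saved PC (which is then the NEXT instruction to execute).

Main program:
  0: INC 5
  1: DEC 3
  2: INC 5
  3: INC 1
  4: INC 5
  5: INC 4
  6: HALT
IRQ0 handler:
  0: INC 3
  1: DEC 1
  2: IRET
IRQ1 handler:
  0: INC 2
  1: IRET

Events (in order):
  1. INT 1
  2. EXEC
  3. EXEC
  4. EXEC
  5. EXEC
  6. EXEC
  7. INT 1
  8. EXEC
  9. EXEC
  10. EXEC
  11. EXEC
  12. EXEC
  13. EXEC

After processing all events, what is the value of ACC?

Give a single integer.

Event 1 (INT 1): INT 1 arrives: push (MAIN, PC=0), enter IRQ1 at PC=0 (depth now 1)
Event 2 (EXEC): [IRQ1] PC=0: INC 2 -> ACC=2
Event 3 (EXEC): [IRQ1] PC=1: IRET -> resume MAIN at PC=0 (depth now 0)
Event 4 (EXEC): [MAIN] PC=0: INC 5 -> ACC=7
Event 5 (EXEC): [MAIN] PC=1: DEC 3 -> ACC=4
Event 6 (EXEC): [MAIN] PC=2: INC 5 -> ACC=9
Event 7 (INT 1): INT 1 arrives: push (MAIN, PC=3), enter IRQ1 at PC=0 (depth now 1)
Event 8 (EXEC): [IRQ1] PC=0: INC 2 -> ACC=11
Event 9 (EXEC): [IRQ1] PC=1: IRET -> resume MAIN at PC=3 (depth now 0)
Event 10 (EXEC): [MAIN] PC=3: INC 1 -> ACC=12
Event 11 (EXEC): [MAIN] PC=4: INC 5 -> ACC=17
Event 12 (EXEC): [MAIN] PC=5: INC 4 -> ACC=21
Event 13 (EXEC): [MAIN] PC=6: HALT

Answer: 21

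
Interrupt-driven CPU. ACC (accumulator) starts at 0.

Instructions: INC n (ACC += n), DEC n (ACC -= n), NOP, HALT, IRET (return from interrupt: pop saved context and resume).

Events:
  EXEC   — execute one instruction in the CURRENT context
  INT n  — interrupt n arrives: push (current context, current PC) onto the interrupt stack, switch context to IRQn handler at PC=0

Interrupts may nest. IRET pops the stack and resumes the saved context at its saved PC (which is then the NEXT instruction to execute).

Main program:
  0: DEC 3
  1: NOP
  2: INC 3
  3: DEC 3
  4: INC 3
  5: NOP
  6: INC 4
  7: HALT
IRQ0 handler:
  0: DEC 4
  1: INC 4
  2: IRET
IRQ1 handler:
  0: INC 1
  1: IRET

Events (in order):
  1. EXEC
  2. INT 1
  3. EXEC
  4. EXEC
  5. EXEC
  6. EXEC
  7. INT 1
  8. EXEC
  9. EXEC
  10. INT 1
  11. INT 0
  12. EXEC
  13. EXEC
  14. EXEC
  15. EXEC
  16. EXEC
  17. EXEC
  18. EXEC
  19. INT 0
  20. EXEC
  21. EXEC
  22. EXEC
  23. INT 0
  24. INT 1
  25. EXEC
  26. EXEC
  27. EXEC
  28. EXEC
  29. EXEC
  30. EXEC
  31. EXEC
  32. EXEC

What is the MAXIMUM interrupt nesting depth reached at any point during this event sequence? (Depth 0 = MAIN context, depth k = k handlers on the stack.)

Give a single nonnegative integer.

Answer: 2

Derivation:
Event 1 (EXEC): [MAIN] PC=0: DEC 3 -> ACC=-3 [depth=0]
Event 2 (INT 1): INT 1 arrives: push (MAIN, PC=1), enter IRQ1 at PC=0 (depth now 1) [depth=1]
Event 3 (EXEC): [IRQ1] PC=0: INC 1 -> ACC=-2 [depth=1]
Event 4 (EXEC): [IRQ1] PC=1: IRET -> resume MAIN at PC=1 (depth now 0) [depth=0]
Event 5 (EXEC): [MAIN] PC=1: NOP [depth=0]
Event 6 (EXEC): [MAIN] PC=2: INC 3 -> ACC=1 [depth=0]
Event 7 (INT 1): INT 1 arrives: push (MAIN, PC=3), enter IRQ1 at PC=0 (depth now 1) [depth=1]
Event 8 (EXEC): [IRQ1] PC=0: INC 1 -> ACC=2 [depth=1]
Event 9 (EXEC): [IRQ1] PC=1: IRET -> resume MAIN at PC=3 (depth now 0) [depth=0]
Event 10 (INT 1): INT 1 arrives: push (MAIN, PC=3), enter IRQ1 at PC=0 (depth now 1) [depth=1]
Event 11 (INT 0): INT 0 arrives: push (IRQ1, PC=0), enter IRQ0 at PC=0 (depth now 2) [depth=2]
Event 12 (EXEC): [IRQ0] PC=0: DEC 4 -> ACC=-2 [depth=2]
Event 13 (EXEC): [IRQ0] PC=1: INC 4 -> ACC=2 [depth=2]
Event 14 (EXEC): [IRQ0] PC=2: IRET -> resume IRQ1 at PC=0 (depth now 1) [depth=1]
Event 15 (EXEC): [IRQ1] PC=0: INC 1 -> ACC=3 [depth=1]
Event 16 (EXEC): [IRQ1] PC=1: IRET -> resume MAIN at PC=3 (depth now 0) [depth=0]
Event 17 (EXEC): [MAIN] PC=3: DEC 3 -> ACC=0 [depth=0]
Event 18 (EXEC): [MAIN] PC=4: INC 3 -> ACC=3 [depth=0]
Event 19 (INT 0): INT 0 arrives: push (MAIN, PC=5), enter IRQ0 at PC=0 (depth now 1) [depth=1]
Event 20 (EXEC): [IRQ0] PC=0: DEC 4 -> ACC=-1 [depth=1]
Event 21 (EXEC): [IRQ0] PC=1: INC 4 -> ACC=3 [depth=1]
Event 22 (EXEC): [IRQ0] PC=2: IRET -> resume MAIN at PC=5 (depth now 0) [depth=0]
Event 23 (INT 0): INT 0 arrives: push (MAIN, PC=5), enter IRQ0 at PC=0 (depth now 1) [depth=1]
Event 24 (INT 1): INT 1 arrives: push (IRQ0, PC=0), enter IRQ1 at PC=0 (depth now 2) [depth=2]
Event 25 (EXEC): [IRQ1] PC=0: INC 1 -> ACC=4 [depth=2]
Event 26 (EXEC): [IRQ1] PC=1: IRET -> resume IRQ0 at PC=0 (depth now 1) [depth=1]
Event 27 (EXEC): [IRQ0] PC=0: DEC 4 -> ACC=0 [depth=1]
Event 28 (EXEC): [IRQ0] PC=1: INC 4 -> ACC=4 [depth=1]
Event 29 (EXEC): [IRQ0] PC=2: IRET -> resume MAIN at PC=5 (depth now 0) [depth=0]
Event 30 (EXEC): [MAIN] PC=5: NOP [depth=0]
Event 31 (EXEC): [MAIN] PC=6: INC 4 -> ACC=8 [depth=0]
Event 32 (EXEC): [MAIN] PC=7: HALT [depth=0]
Max depth observed: 2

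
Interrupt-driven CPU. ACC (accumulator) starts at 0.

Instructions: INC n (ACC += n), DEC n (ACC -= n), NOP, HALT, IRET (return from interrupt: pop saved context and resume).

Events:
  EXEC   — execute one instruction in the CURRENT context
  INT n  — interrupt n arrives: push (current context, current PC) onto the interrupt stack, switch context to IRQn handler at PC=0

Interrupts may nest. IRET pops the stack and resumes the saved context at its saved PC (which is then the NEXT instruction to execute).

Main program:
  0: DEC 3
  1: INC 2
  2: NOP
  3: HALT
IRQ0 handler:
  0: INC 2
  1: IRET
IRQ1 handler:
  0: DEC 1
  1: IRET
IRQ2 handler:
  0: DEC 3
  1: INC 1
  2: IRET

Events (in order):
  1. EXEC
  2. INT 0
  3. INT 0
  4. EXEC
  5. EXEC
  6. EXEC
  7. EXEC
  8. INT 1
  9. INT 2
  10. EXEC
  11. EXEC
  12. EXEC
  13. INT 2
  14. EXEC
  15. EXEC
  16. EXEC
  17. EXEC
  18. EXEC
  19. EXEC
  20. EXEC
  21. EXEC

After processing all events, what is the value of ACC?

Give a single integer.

Event 1 (EXEC): [MAIN] PC=0: DEC 3 -> ACC=-3
Event 2 (INT 0): INT 0 arrives: push (MAIN, PC=1), enter IRQ0 at PC=0 (depth now 1)
Event 3 (INT 0): INT 0 arrives: push (IRQ0, PC=0), enter IRQ0 at PC=0 (depth now 2)
Event 4 (EXEC): [IRQ0] PC=0: INC 2 -> ACC=-1
Event 5 (EXEC): [IRQ0] PC=1: IRET -> resume IRQ0 at PC=0 (depth now 1)
Event 6 (EXEC): [IRQ0] PC=0: INC 2 -> ACC=1
Event 7 (EXEC): [IRQ0] PC=1: IRET -> resume MAIN at PC=1 (depth now 0)
Event 8 (INT 1): INT 1 arrives: push (MAIN, PC=1), enter IRQ1 at PC=0 (depth now 1)
Event 9 (INT 2): INT 2 arrives: push (IRQ1, PC=0), enter IRQ2 at PC=0 (depth now 2)
Event 10 (EXEC): [IRQ2] PC=0: DEC 3 -> ACC=-2
Event 11 (EXEC): [IRQ2] PC=1: INC 1 -> ACC=-1
Event 12 (EXEC): [IRQ2] PC=2: IRET -> resume IRQ1 at PC=0 (depth now 1)
Event 13 (INT 2): INT 2 arrives: push (IRQ1, PC=0), enter IRQ2 at PC=0 (depth now 2)
Event 14 (EXEC): [IRQ2] PC=0: DEC 3 -> ACC=-4
Event 15 (EXEC): [IRQ2] PC=1: INC 1 -> ACC=-3
Event 16 (EXEC): [IRQ2] PC=2: IRET -> resume IRQ1 at PC=0 (depth now 1)
Event 17 (EXEC): [IRQ1] PC=0: DEC 1 -> ACC=-4
Event 18 (EXEC): [IRQ1] PC=1: IRET -> resume MAIN at PC=1 (depth now 0)
Event 19 (EXEC): [MAIN] PC=1: INC 2 -> ACC=-2
Event 20 (EXEC): [MAIN] PC=2: NOP
Event 21 (EXEC): [MAIN] PC=3: HALT

Answer: -2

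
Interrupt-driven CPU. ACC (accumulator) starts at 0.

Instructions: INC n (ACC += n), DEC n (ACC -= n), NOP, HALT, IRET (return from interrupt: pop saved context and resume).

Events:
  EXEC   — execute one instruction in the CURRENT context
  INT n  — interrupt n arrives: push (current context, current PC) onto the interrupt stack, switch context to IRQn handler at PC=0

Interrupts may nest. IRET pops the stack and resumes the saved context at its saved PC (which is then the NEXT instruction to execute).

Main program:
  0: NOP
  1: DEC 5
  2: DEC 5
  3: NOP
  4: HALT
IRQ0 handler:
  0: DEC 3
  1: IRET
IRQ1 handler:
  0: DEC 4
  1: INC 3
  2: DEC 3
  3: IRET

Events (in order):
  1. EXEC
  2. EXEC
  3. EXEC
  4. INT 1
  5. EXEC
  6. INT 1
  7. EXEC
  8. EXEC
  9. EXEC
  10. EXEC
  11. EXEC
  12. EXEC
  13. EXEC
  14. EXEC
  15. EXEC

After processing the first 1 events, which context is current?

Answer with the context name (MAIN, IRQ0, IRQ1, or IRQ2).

Answer: MAIN

Derivation:
Event 1 (EXEC): [MAIN] PC=0: NOP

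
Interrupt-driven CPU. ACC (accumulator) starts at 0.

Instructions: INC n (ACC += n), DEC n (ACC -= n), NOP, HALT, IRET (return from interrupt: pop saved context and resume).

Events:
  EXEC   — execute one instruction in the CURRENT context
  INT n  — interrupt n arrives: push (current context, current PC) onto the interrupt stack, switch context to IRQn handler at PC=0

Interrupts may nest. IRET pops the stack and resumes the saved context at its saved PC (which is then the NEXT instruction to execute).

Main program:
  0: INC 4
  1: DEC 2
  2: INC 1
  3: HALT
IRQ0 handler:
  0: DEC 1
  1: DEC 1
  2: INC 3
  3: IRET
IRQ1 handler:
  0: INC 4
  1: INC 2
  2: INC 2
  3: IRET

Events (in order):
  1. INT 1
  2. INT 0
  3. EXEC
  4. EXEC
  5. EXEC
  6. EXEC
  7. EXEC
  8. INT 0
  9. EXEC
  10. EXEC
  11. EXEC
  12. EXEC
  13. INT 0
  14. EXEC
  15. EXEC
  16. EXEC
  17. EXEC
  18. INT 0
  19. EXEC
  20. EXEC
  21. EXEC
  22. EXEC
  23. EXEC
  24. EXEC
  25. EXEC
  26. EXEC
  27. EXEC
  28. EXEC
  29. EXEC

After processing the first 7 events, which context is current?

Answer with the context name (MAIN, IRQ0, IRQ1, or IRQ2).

Event 1 (INT 1): INT 1 arrives: push (MAIN, PC=0), enter IRQ1 at PC=0 (depth now 1)
Event 2 (INT 0): INT 0 arrives: push (IRQ1, PC=0), enter IRQ0 at PC=0 (depth now 2)
Event 3 (EXEC): [IRQ0] PC=0: DEC 1 -> ACC=-1
Event 4 (EXEC): [IRQ0] PC=1: DEC 1 -> ACC=-2
Event 5 (EXEC): [IRQ0] PC=2: INC 3 -> ACC=1
Event 6 (EXEC): [IRQ0] PC=3: IRET -> resume IRQ1 at PC=0 (depth now 1)
Event 7 (EXEC): [IRQ1] PC=0: INC 4 -> ACC=5

Answer: IRQ1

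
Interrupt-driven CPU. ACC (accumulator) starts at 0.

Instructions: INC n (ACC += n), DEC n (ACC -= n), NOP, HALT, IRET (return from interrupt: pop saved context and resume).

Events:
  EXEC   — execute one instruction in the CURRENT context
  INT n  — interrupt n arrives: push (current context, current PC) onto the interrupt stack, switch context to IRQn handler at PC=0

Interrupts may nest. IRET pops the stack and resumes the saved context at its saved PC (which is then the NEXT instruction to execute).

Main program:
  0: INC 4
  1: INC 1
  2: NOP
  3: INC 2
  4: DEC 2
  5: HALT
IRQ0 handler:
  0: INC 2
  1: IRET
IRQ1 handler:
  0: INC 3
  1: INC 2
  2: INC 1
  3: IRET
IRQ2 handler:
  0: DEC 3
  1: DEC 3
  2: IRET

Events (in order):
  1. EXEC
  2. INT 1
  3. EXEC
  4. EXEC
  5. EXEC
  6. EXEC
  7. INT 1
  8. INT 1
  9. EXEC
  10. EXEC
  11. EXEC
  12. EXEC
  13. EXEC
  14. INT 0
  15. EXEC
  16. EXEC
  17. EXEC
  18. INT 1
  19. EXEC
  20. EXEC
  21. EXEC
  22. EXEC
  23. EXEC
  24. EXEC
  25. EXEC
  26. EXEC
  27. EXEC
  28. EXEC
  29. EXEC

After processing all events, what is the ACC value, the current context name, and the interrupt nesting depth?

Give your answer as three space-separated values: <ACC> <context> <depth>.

Event 1 (EXEC): [MAIN] PC=0: INC 4 -> ACC=4
Event 2 (INT 1): INT 1 arrives: push (MAIN, PC=1), enter IRQ1 at PC=0 (depth now 1)
Event 3 (EXEC): [IRQ1] PC=0: INC 3 -> ACC=7
Event 4 (EXEC): [IRQ1] PC=1: INC 2 -> ACC=9
Event 5 (EXEC): [IRQ1] PC=2: INC 1 -> ACC=10
Event 6 (EXEC): [IRQ1] PC=3: IRET -> resume MAIN at PC=1 (depth now 0)
Event 7 (INT 1): INT 1 arrives: push (MAIN, PC=1), enter IRQ1 at PC=0 (depth now 1)
Event 8 (INT 1): INT 1 arrives: push (IRQ1, PC=0), enter IRQ1 at PC=0 (depth now 2)
Event 9 (EXEC): [IRQ1] PC=0: INC 3 -> ACC=13
Event 10 (EXEC): [IRQ1] PC=1: INC 2 -> ACC=15
Event 11 (EXEC): [IRQ1] PC=2: INC 1 -> ACC=16
Event 12 (EXEC): [IRQ1] PC=3: IRET -> resume IRQ1 at PC=0 (depth now 1)
Event 13 (EXEC): [IRQ1] PC=0: INC 3 -> ACC=19
Event 14 (INT 0): INT 0 arrives: push (IRQ1, PC=1), enter IRQ0 at PC=0 (depth now 2)
Event 15 (EXEC): [IRQ0] PC=0: INC 2 -> ACC=21
Event 16 (EXEC): [IRQ0] PC=1: IRET -> resume IRQ1 at PC=1 (depth now 1)
Event 17 (EXEC): [IRQ1] PC=1: INC 2 -> ACC=23
Event 18 (INT 1): INT 1 arrives: push (IRQ1, PC=2), enter IRQ1 at PC=0 (depth now 2)
Event 19 (EXEC): [IRQ1] PC=0: INC 3 -> ACC=26
Event 20 (EXEC): [IRQ1] PC=1: INC 2 -> ACC=28
Event 21 (EXEC): [IRQ1] PC=2: INC 1 -> ACC=29
Event 22 (EXEC): [IRQ1] PC=3: IRET -> resume IRQ1 at PC=2 (depth now 1)
Event 23 (EXEC): [IRQ1] PC=2: INC 1 -> ACC=30
Event 24 (EXEC): [IRQ1] PC=3: IRET -> resume MAIN at PC=1 (depth now 0)
Event 25 (EXEC): [MAIN] PC=1: INC 1 -> ACC=31
Event 26 (EXEC): [MAIN] PC=2: NOP
Event 27 (EXEC): [MAIN] PC=3: INC 2 -> ACC=33
Event 28 (EXEC): [MAIN] PC=4: DEC 2 -> ACC=31
Event 29 (EXEC): [MAIN] PC=5: HALT

Answer: 31 MAIN 0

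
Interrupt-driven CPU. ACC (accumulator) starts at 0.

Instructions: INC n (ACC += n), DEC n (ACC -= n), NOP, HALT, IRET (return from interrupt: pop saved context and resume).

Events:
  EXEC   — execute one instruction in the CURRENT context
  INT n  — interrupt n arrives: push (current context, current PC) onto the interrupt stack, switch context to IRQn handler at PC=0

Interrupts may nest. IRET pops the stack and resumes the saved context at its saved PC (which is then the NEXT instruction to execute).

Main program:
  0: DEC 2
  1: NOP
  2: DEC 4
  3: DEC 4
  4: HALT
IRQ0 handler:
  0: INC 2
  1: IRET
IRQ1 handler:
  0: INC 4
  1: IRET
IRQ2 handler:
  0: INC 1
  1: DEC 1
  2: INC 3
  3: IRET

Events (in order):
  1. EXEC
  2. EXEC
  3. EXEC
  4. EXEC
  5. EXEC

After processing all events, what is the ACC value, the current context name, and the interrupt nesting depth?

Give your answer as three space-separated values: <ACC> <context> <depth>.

Answer: -10 MAIN 0

Derivation:
Event 1 (EXEC): [MAIN] PC=0: DEC 2 -> ACC=-2
Event 2 (EXEC): [MAIN] PC=1: NOP
Event 3 (EXEC): [MAIN] PC=2: DEC 4 -> ACC=-6
Event 4 (EXEC): [MAIN] PC=3: DEC 4 -> ACC=-10
Event 5 (EXEC): [MAIN] PC=4: HALT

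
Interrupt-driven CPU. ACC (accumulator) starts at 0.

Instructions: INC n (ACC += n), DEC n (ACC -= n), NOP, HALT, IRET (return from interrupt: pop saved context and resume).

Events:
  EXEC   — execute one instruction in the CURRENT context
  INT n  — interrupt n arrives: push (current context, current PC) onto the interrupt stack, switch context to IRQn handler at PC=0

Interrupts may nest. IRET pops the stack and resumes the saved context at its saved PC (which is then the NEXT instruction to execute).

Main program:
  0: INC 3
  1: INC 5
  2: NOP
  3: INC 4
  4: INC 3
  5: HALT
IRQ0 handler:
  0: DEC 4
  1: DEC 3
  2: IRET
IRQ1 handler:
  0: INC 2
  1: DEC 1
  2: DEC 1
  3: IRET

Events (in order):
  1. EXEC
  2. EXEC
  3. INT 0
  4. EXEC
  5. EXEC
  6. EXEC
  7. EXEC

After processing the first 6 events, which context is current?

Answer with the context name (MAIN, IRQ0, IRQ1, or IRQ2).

Event 1 (EXEC): [MAIN] PC=0: INC 3 -> ACC=3
Event 2 (EXEC): [MAIN] PC=1: INC 5 -> ACC=8
Event 3 (INT 0): INT 0 arrives: push (MAIN, PC=2), enter IRQ0 at PC=0 (depth now 1)
Event 4 (EXEC): [IRQ0] PC=0: DEC 4 -> ACC=4
Event 5 (EXEC): [IRQ0] PC=1: DEC 3 -> ACC=1
Event 6 (EXEC): [IRQ0] PC=2: IRET -> resume MAIN at PC=2 (depth now 0)

Answer: MAIN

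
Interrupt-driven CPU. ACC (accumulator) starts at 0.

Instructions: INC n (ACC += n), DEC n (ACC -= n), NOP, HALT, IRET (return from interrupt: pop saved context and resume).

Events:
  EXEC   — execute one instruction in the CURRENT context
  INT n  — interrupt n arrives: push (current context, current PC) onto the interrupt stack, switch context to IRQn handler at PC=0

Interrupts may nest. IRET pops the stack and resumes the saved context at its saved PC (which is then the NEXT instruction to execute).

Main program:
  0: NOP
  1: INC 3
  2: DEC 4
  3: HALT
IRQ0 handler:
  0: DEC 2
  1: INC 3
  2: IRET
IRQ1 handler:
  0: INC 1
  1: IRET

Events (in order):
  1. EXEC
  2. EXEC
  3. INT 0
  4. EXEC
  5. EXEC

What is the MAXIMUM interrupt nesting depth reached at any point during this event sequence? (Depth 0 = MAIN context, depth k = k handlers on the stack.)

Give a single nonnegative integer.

Event 1 (EXEC): [MAIN] PC=0: NOP [depth=0]
Event 2 (EXEC): [MAIN] PC=1: INC 3 -> ACC=3 [depth=0]
Event 3 (INT 0): INT 0 arrives: push (MAIN, PC=2), enter IRQ0 at PC=0 (depth now 1) [depth=1]
Event 4 (EXEC): [IRQ0] PC=0: DEC 2 -> ACC=1 [depth=1]
Event 5 (EXEC): [IRQ0] PC=1: INC 3 -> ACC=4 [depth=1]
Max depth observed: 1

Answer: 1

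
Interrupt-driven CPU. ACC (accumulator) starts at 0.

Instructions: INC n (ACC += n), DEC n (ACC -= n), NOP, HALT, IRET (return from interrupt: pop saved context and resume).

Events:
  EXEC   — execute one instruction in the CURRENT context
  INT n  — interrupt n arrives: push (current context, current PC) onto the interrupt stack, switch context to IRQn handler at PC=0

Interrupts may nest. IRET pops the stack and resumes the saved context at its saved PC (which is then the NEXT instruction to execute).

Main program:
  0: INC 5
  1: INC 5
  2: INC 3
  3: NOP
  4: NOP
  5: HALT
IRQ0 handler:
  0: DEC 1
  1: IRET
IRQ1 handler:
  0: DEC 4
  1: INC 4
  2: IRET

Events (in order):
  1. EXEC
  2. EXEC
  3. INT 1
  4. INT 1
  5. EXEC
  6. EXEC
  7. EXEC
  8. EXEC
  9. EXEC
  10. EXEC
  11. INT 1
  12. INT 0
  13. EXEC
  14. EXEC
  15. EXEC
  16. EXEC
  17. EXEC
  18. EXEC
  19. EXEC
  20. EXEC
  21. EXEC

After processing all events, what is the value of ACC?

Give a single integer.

Event 1 (EXEC): [MAIN] PC=0: INC 5 -> ACC=5
Event 2 (EXEC): [MAIN] PC=1: INC 5 -> ACC=10
Event 3 (INT 1): INT 1 arrives: push (MAIN, PC=2), enter IRQ1 at PC=0 (depth now 1)
Event 4 (INT 1): INT 1 arrives: push (IRQ1, PC=0), enter IRQ1 at PC=0 (depth now 2)
Event 5 (EXEC): [IRQ1] PC=0: DEC 4 -> ACC=6
Event 6 (EXEC): [IRQ1] PC=1: INC 4 -> ACC=10
Event 7 (EXEC): [IRQ1] PC=2: IRET -> resume IRQ1 at PC=0 (depth now 1)
Event 8 (EXEC): [IRQ1] PC=0: DEC 4 -> ACC=6
Event 9 (EXEC): [IRQ1] PC=1: INC 4 -> ACC=10
Event 10 (EXEC): [IRQ1] PC=2: IRET -> resume MAIN at PC=2 (depth now 0)
Event 11 (INT 1): INT 1 arrives: push (MAIN, PC=2), enter IRQ1 at PC=0 (depth now 1)
Event 12 (INT 0): INT 0 arrives: push (IRQ1, PC=0), enter IRQ0 at PC=0 (depth now 2)
Event 13 (EXEC): [IRQ0] PC=0: DEC 1 -> ACC=9
Event 14 (EXEC): [IRQ0] PC=1: IRET -> resume IRQ1 at PC=0 (depth now 1)
Event 15 (EXEC): [IRQ1] PC=0: DEC 4 -> ACC=5
Event 16 (EXEC): [IRQ1] PC=1: INC 4 -> ACC=9
Event 17 (EXEC): [IRQ1] PC=2: IRET -> resume MAIN at PC=2 (depth now 0)
Event 18 (EXEC): [MAIN] PC=2: INC 3 -> ACC=12
Event 19 (EXEC): [MAIN] PC=3: NOP
Event 20 (EXEC): [MAIN] PC=4: NOP
Event 21 (EXEC): [MAIN] PC=5: HALT

Answer: 12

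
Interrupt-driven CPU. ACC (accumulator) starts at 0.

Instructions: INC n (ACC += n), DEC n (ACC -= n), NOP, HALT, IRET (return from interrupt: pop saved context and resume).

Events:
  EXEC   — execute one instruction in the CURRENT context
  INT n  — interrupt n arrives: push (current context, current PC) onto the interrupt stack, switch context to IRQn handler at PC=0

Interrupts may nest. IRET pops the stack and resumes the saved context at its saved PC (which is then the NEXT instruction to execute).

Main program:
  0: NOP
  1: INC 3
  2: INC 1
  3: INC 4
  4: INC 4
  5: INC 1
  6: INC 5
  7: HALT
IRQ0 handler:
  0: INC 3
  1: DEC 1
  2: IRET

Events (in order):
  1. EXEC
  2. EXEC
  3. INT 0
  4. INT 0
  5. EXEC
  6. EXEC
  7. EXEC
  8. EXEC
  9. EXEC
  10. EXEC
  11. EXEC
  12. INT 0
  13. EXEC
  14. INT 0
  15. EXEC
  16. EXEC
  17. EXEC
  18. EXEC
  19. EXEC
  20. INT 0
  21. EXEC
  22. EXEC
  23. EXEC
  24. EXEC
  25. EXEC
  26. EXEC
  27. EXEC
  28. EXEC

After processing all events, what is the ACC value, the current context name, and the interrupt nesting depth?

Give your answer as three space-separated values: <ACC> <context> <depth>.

Answer: 28 MAIN 0

Derivation:
Event 1 (EXEC): [MAIN] PC=0: NOP
Event 2 (EXEC): [MAIN] PC=1: INC 3 -> ACC=3
Event 3 (INT 0): INT 0 arrives: push (MAIN, PC=2), enter IRQ0 at PC=0 (depth now 1)
Event 4 (INT 0): INT 0 arrives: push (IRQ0, PC=0), enter IRQ0 at PC=0 (depth now 2)
Event 5 (EXEC): [IRQ0] PC=0: INC 3 -> ACC=6
Event 6 (EXEC): [IRQ0] PC=1: DEC 1 -> ACC=5
Event 7 (EXEC): [IRQ0] PC=2: IRET -> resume IRQ0 at PC=0 (depth now 1)
Event 8 (EXEC): [IRQ0] PC=0: INC 3 -> ACC=8
Event 9 (EXEC): [IRQ0] PC=1: DEC 1 -> ACC=7
Event 10 (EXEC): [IRQ0] PC=2: IRET -> resume MAIN at PC=2 (depth now 0)
Event 11 (EXEC): [MAIN] PC=2: INC 1 -> ACC=8
Event 12 (INT 0): INT 0 arrives: push (MAIN, PC=3), enter IRQ0 at PC=0 (depth now 1)
Event 13 (EXEC): [IRQ0] PC=0: INC 3 -> ACC=11
Event 14 (INT 0): INT 0 arrives: push (IRQ0, PC=1), enter IRQ0 at PC=0 (depth now 2)
Event 15 (EXEC): [IRQ0] PC=0: INC 3 -> ACC=14
Event 16 (EXEC): [IRQ0] PC=1: DEC 1 -> ACC=13
Event 17 (EXEC): [IRQ0] PC=2: IRET -> resume IRQ0 at PC=1 (depth now 1)
Event 18 (EXEC): [IRQ0] PC=1: DEC 1 -> ACC=12
Event 19 (EXEC): [IRQ0] PC=2: IRET -> resume MAIN at PC=3 (depth now 0)
Event 20 (INT 0): INT 0 arrives: push (MAIN, PC=3), enter IRQ0 at PC=0 (depth now 1)
Event 21 (EXEC): [IRQ0] PC=0: INC 3 -> ACC=15
Event 22 (EXEC): [IRQ0] PC=1: DEC 1 -> ACC=14
Event 23 (EXEC): [IRQ0] PC=2: IRET -> resume MAIN at PC=3 (depth now 0)
Event 24 (EXEC): [MAIN] PC=3: INC 4 -> ACC=18
Event 25 (EXEC): [MAIN] PC=4: INC 4 -> ACC=22
Event 26 (EXEC): [MAIN] PC=5: INC 1 -> ACC=23
Event 27 (EXEC): [MAIN] PC=6: INC 5 -> ACC=28
Event 28 (EXEC): [MAIN] PC=7: HALT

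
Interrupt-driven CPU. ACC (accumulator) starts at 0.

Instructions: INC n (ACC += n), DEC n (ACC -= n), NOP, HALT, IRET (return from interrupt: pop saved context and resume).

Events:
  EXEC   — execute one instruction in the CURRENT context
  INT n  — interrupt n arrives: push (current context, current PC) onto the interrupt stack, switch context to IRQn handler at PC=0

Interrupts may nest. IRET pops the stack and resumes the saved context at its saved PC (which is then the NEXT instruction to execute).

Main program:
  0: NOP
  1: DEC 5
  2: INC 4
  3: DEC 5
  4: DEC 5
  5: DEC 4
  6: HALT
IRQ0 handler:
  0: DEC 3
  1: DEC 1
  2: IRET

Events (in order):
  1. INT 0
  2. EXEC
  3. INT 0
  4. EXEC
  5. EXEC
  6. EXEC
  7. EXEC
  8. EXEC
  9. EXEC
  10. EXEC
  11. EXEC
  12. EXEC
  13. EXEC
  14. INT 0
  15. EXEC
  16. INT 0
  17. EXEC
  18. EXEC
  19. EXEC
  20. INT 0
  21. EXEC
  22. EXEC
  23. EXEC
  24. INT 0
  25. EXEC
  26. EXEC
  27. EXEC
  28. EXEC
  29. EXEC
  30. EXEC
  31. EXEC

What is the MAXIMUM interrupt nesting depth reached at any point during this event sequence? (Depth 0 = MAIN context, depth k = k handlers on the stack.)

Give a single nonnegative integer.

Event 1 (INT 0): INT 0 arrives: push (MAIN, PC=0), enter IRQ0 at PC=0 (depth now 1) [depth=1]
Event 2 (EXEC): [IRQ0] PC=0: DEC 3 -> ACC=-3 [depth=1]
Event 3 (INT 0): INT 0 arrives: push (IRQ0, PC=1), enter IRQ0 at PC=0 (depth now 2) [depth=2]
Event 4 (EXEC): [IRQ0] PC=0: DEC 3 -> ACC=-6 [depth=2]
Event 5 (EXEC): [IRQ0] PC=1: DEC 1 -> ACC=-7 [depth=2]
Event 6 (EXEC): [IRQ0] PC=2: IRET -> resume IRQ0 at PC=1 (depth now 1) [depth=1]
Event 7 (EXEC): [IRQ0] PC=1: DEC 1 -> ACC=-8 [depth=1]
Event 8 (EXEC): [IRQ0] PC=2: IRET -> resume MAIN at PC=0 (depth now 0) [depth=0]
Event 9 (EXEC): [MAIN] PC=0: NOP [depth=0]
Event 10 (EXEC): [MAIN] PC=1: DEC 5 -> ACC=-13 [depth=0]
Event 11 (EXEC): [MAIN] PC=2: INC 4 -> ACC=-9 [depth=0]
Event 12 (EXEC): [MAIN] PC=3: DEC 5 -> ACC=-14 [depth=0]
Event 13 (EXEC): [MAIN] PC=4: DEC 5 -> ACC=-19 [depth=0]
Event 14 (INT 0): INT 0 arrives: push (MAIN, PC=5), enter IRQ0 at PC=0 (depth now 1) [depth=1]
Event 15 (EXEC): [IRQ0] PC=0: DEC 3 -> ACC=-22 [depth=1]
Event 16 (INT 0): INT 0 arrives: push (IRQ0, PC=1), enter IRQ0 at PC=0 (depth now 2) [depth=2]
Event 17 (EXEC): [IRQ0] PC=0: DEC 3 -> ACC=-25 [depth=2]
Event 18 (EXEC): [IRQ0] PC=1: DEC 1 -> ACC=-26 [depth=2]
Event 19 (EXEC): [IRQ0] PC=2: IRET -> resume IRQ0 at PC=1 (depth now 1) [depth=1]
Event 20 (INT 0): INT 0 arrives: push (IRQ0, PC=1), enter IRQ0 at PC=0 (depth now 2) [depth=2]
Event 21 (EXEC): [IRQ0] PC=0: DEC 3 -> ACC=-29 [depth=2]
Event 22 (EXEC): [IRQ0] PC=1: DEC 1 -> ACC=-30 [depth=2]
Event 23 (EXEC): [IRQ0] PC=2: IRET -> resume IRQ0 at PC=1 (depth now 1) [depth=1]
Event 24 (INT 0): INT 0 arrives: push (IRQ0, PC=1), enter IRQ0 at PC=0 (depth now 2) [depth=2]
Event 25 (EXEC): [IRQ0] PC=0: DEC 3 -> ACC=-33 [depth=2]
Event 26 (EXEC): [IRQ0] PC=1: DEC 1 -> ACC=-34 [depth=2]
Event 27 (EXEC): [IRQ0] PC=2: IRET -> resume IRQ0 at PC=1 (depth now 1) [depth=1]
Event 28 (EXEC): [IRQ0] PC=1: DEC 1 -> ACC=-35 [depth=1]
Event 29 (EXEC): [IRQ0] PC=2: IRET -> resume MAIN at PC=5 (depth now 0) [depth=0]
Event 30 (EXEC): [MAIN] PC=5: DEC 4 -> ACC=-39 [depth=0]
Event 31 (EXEC): [MAIN] PC=6: HALT [depth=0]
Max depth observed: 2

Answer: 2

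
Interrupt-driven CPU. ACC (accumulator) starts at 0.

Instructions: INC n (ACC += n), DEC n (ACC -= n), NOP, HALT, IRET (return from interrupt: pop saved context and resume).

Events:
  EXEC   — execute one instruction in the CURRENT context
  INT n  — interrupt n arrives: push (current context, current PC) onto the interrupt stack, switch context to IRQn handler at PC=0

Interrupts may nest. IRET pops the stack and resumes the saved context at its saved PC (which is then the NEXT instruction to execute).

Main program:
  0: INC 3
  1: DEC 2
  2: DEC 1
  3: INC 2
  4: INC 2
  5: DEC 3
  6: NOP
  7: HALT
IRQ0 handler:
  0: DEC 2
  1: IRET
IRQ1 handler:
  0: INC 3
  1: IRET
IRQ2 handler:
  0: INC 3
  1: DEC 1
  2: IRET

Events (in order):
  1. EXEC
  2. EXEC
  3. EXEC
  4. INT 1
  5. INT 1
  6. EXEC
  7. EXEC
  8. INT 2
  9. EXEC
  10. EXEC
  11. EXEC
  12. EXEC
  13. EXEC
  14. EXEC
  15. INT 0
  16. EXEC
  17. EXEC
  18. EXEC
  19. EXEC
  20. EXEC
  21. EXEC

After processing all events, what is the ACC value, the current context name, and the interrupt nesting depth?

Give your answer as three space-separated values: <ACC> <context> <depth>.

Event 1 (EXEC): [MAIN] PC=0: INC 3 -> ACC=3
Event 2 (EXEC): [MAIN] PC=1: DEC 2 -> ACC=1
Event 3 (EXEC): [MAIN] PC=2: DEC 1 -> ACC=0
Event 4 (INT 1): INT 1 arrives: push (MAIN, PC=3), enter IRQ1 at PC=0 (depth now 1)
Event 5 (INT 1): INT 1 arrives: push (IRQ1, PC=0), enter IRQ1 at PC=0 (depth now 2)
Event 6 (EXEC): [IRQ1] PC=0: INC 3 -> ACC=3
Event 7 (EXEC): [IRQ1] PC=1: IRET -> resume IRQ1 at PC=0 (depth now 1)
Event 8 (INT 2): INT 2 arrives: push (IRQ1, PC=0), enter IRQ2 at PC=0 (depth now 2)
Event 9 (EXEC): [IRQ2] PC=0: INC 3 -> ACC=6
Event 10 (EXEC): [IRQ2] PC=1: DEC 1 -> ACC=5
Event 11 (EXEC): [IRQ2] PC=2: IRET -> resume IRQ1 at PC=0 (depth now 1)
Event 12 (EXEC): [IRQ1] PC=0: INC 3 -> ACC=8
Event 13 (EXEC): [IRQ1] PC=1: IRET -> resume MAIN at PC=3 (depth now 0)
Event 14 (EXEC): [MAIN] PC=3: INC 2 -> ACC=10
Event 15 (INT 0): INT 0 arrives: push (MAIN, PC=4), enter IRQ0 at PC=0 (depth now 1)
Event 16 (EXEC): [IRQ0] PC=0: DEC 2 -> ACC=8
Event 17 (EXEC): [IRQ0] PC=1: IRET -> resume MAIN at PC=4 (depth now 0)
Event 18 (EXEC): [MAIN] PC=4: INC 2 -> ACC=10
Event 19 (EXEC): [MAIN] PC=5: DEC 3 -> ACC=7
Event 20 (EXEC): [MAIN] PC=6: NOP
Event 21 (EXEC): [MAIN] PC=7: HALT

Answer: 7 MAIN 0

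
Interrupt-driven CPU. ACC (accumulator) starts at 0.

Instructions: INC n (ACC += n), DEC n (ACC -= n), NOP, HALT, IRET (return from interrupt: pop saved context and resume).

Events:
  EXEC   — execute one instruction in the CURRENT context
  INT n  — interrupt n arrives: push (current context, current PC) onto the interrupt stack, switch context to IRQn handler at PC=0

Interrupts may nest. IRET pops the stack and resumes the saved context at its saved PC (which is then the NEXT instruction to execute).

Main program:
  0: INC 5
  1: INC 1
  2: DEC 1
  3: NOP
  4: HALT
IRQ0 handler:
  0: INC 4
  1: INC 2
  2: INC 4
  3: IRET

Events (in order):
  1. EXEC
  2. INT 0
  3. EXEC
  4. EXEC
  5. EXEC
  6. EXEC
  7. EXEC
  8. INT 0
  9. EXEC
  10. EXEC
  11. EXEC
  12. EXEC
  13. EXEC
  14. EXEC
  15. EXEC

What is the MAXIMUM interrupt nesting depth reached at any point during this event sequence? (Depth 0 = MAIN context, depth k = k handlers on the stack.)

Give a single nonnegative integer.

Event 1 (EXEC): [MAIN] PC=0: INC 5 -> ACC=5 [depth=0]
Event 2 (INT 0): INT 0 arrives: push (MAIN, PC=1), enter IRQ0 at PC=0 (depth now 1) [depth=1]
Event 3 (EXEC): [IRQ0] PC=0: INC 4 -> ACC=9 [depth=1]
Event 4 (EXEC): [IRQ0] PC=1: INC 2 -> ACC=11 [depth=1]
Event 5 (EXEC): [IRQ0] PC=2: INC 4 -> ACC=15 [depth=1]
Event 6 (EXEC): [IRQ0] PC=3: IRET -> resume MAIN at PC=1 (depth now 0) [depth=0]
Event 7 (EXEC): [MAIN] PC=1: INC 1 -> ACC=16 [depth=0]
Event 8 (INT 0): INT 0 arrives: push (MAIN, PC=2), enter IRQ0 at PC=0 (depth now 1) [depth=1]
Event 9 (EXEC): [IRQ0] PC=0: INC 4 -> ACC=20 [depth=1]
Event 10 (EXEC): [IRQ0] PC=1: INC 2 -> ACC=22 [depth=1]
Event 11 (EXEC): [IRQ0] PC=2: INC 4 -> ACC=26 [depth=1]
Event 12 (EXEC): [IRQ0] PC=3: IRET -> resume MAIN at PC=2 (depth now 0) [depth=0]
Event 13 (EXEC): [MAIN] PC=2: DEC 1 -> ACC=25 [depth=0]
Event 14 (EXEC): [MAIN] PC=3: NOP [depth=0]
Event 15 (EXEC): [MAIN] PC=4: HALT [depth=0]
Max depth observed: 1

Answer: 1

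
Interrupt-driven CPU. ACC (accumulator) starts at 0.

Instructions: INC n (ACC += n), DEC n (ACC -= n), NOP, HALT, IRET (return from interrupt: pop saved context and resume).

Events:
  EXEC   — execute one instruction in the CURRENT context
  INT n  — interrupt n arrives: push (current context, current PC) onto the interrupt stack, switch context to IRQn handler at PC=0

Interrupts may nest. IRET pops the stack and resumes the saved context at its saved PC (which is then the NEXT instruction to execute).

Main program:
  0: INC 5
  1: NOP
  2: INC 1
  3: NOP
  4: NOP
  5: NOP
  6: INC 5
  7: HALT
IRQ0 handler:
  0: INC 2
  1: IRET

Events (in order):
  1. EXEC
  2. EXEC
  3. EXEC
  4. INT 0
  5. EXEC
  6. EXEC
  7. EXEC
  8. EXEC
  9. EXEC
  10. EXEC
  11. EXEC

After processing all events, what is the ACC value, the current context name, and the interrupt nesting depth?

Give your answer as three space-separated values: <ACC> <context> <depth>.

Event 1 (EXEC): [MAIN] PC=0: INC 5 -> ACC=5
Event 2 (EXEC): [MAIN] PC=1: NOP
Event 3 (EXEC): [MAIN] PC=2: INC 1 -> ACC=6
Event 4 (INT 0): INT 0 arrives: push (MAIN, PC=3), enter IRQ0 at PC=0 (depth now 1)
Event 5 (EXEC): [IRQ0] PC=0: INC 2 -> ACC=8
Event 6 (EXEC): [IRQ0] PC=1: IRET -> resume MAIN at PC=3 (depth now 0)
Event 7 (EXEC): [MAIN] PC=3: NOP
Event 8 (EXEC): [MAIN] PC=4: NOP
Event 9 (EXEC): [MAIN] PC=5: NOP
Event 10 (EXEC): [MAIN] PC=6: INC 5 -> ACC=13
Event 11 (EXEC): [MAIN] PC=7: HALT

Answer: 13 MAIN 0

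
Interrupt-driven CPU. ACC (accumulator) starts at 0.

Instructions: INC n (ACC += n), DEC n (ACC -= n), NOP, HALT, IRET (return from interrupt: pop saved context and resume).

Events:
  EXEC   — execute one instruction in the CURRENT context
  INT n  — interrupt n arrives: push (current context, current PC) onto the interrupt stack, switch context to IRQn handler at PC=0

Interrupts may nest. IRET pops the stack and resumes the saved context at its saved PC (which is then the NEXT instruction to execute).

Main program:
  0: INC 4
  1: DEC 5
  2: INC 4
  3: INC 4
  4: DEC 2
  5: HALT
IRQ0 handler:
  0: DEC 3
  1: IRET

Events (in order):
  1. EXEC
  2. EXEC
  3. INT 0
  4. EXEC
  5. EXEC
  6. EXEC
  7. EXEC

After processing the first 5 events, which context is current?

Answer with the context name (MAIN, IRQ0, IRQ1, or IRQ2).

Event 1 (EXEC): [MAIN] PC=0: INC 4 -> ACC=4
Event 2 (EXEC): [MAIN] PC=1: DEC 5 -> ACC=-1
Event 3 (INT 0): INT 0 arrives: push (MAIN, PC=2), enter IRQ0 at PC=0 (depth now 1)
Event 4 (EXEC): [IRQ0] PC=0: DEC 3 -> ACC=-4
Event 5 (EXEC): [IRQ0] PC=1: IRET -> resume MAIN at PC=2 (depth now 0)

Answer: MAIN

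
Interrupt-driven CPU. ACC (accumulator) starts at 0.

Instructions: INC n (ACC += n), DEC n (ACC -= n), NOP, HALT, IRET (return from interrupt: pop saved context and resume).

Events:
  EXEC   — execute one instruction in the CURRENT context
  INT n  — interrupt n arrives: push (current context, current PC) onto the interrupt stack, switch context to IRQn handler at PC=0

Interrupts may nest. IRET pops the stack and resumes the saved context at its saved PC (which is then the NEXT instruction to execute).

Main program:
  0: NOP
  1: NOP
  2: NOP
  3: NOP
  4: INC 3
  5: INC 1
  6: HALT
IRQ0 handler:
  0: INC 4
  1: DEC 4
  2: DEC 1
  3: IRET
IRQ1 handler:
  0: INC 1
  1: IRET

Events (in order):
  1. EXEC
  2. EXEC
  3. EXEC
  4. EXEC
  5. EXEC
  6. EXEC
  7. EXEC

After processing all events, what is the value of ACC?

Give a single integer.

Event 1 (EXEC): [MAIN] PC=0: NOP
Event 2 (EXEC): [MAIN] PC=1: NOP
Event 3 (EXEC): [MAIN] PC=2: NOP
Event 4 (EXEC): [MAIN] PC=3: NOP
Event 5 (EXEC): [MAIN] PC=4: INC 3 -> ACC=3
Event 6 (EXEC): [MAIN] PC=5: INC 1 -> ACC=4
Event 7 (EXEC): [MAIN] PC=6: HALT

Answer: 4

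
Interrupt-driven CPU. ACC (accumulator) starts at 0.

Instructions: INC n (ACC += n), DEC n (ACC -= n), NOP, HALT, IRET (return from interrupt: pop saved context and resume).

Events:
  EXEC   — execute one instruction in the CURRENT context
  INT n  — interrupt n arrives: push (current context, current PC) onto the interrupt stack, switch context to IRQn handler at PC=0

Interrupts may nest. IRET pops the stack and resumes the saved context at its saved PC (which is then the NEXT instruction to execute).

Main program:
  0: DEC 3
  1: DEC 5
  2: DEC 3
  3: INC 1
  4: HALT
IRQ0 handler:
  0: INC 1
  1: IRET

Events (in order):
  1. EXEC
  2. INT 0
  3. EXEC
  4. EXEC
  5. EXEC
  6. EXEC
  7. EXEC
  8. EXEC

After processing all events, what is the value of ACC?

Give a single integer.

Answer: -9

Derivation:
Event 1 (EXEC): [MAIN] PC=0: DEC 3 -> ACC=-3
Event 2 (INT 0): INT 0 arrives: push (MAIN, PC=1), enter IRQ0 at PC=0 (depth now 1)
Event 3 (EXEC): [IRQ0] PC=0: INC 1 -> ACC=-2
Event 4 (EXEC): [IRQ0] PC=1: IRET -> resume MAIN at PC=1 (depth now 0)
Event 5 (EXEC): [MAIN] PC=1: DEC 5 -> ACC=-7
Event 6 (EXEC): [MAIN] PC=2: DEC 3 -> ACC=-10
Event 7 (EXEC): [MAIN] PC=3: INC 1 -> ACC=-9
Event 8 (EXEC): [MAIN] PC=4: HALT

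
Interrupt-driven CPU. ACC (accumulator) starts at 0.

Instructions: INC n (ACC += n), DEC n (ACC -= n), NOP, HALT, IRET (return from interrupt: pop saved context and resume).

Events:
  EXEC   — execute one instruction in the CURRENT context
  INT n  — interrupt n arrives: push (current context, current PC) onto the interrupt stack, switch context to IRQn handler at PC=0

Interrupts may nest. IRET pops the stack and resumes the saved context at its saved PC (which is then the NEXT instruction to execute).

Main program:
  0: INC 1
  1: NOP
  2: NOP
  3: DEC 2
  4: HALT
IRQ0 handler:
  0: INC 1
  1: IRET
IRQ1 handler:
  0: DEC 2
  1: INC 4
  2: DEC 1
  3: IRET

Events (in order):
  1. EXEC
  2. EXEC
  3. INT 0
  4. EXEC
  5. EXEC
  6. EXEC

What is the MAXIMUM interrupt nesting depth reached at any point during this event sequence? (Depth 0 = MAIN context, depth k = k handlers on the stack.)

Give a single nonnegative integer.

Event 1 (EXEC): [MAIN] PC=0: INC 1 -> ACC=1 [depth=0]
Event 2 (EXEC): [MAIN] PC=1: NOP [depth=0]
Event 3 (INT 0): INT 0 arrives: push (MAIN, PC=2), enter IRQ0 at PC=0 (depth now 1) [depth=1]
Event 4 (EXEC): [IRQ0] PC=0: INC 1 -> ACC=2 [depth=1]
Event 5 (EXEC): [IRQ0] PC=1: IRET -> resume MAIN at PC=2 (depth now 0) [depth=0]
Event 6 (EXEC): [MAIN] PC=2: NOP [depth=0]
Max depth observed: 1

Answer: 1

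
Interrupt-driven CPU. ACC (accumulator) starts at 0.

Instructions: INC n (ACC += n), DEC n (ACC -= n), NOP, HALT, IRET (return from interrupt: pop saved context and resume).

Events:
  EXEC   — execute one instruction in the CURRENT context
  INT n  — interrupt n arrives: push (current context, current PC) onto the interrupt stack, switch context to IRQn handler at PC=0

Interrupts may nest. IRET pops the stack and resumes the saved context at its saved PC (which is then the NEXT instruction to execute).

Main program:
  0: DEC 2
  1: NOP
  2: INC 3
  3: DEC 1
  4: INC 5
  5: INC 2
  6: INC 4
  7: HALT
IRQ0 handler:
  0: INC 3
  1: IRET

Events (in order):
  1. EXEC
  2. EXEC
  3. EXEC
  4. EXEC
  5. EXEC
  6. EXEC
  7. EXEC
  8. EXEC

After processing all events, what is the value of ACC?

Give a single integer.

Answer: 11

Derivation:
Event 1 (EXEC): [MAIN] PC=0: DEC 2 -> ACC=-2
Event 2 (EXEC): [MAIN] PC=1: NOP
Event 3 (EXEC): [MAIN] PC=2: INC 3 -> ACC=1
Event 4 (EXEC): [MAIN] PC=3: DEC 1 -> ACC=0
Event 5 (EXEC): [MAIN] PC=4: INC 5 -> ACC=5
Event 6 (EXEC): [MAIN] PC=5: INC 2 -> ACC=7
Event 7 (EXEC): [MAIN] PC=6: INC 4 -> ACC=11
Event 8 (EXEC): [MAIN] PC=7: HALT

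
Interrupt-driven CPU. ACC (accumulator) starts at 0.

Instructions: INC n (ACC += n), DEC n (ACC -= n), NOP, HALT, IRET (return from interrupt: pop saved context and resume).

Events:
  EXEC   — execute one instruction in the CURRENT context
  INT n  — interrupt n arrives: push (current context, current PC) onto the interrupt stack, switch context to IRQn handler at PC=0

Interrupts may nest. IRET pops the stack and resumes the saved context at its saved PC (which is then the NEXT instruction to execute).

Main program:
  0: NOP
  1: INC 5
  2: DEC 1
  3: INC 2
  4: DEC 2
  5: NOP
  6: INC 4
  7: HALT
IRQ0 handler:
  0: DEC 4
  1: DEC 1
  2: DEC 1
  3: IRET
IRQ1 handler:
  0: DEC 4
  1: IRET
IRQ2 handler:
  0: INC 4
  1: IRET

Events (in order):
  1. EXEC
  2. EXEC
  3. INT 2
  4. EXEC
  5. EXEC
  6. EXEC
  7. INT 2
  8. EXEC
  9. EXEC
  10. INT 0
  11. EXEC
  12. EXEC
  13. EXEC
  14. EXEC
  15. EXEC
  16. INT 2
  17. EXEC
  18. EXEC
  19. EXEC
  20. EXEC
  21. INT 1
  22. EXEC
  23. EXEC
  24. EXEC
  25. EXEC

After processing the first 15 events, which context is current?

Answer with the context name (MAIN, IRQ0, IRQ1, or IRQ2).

Event 1 (EXEC): [MAIN] PC=0: NOP
Event 2 (EXEC): [MAIN] PC=1: INC 5 -> ACC=5
Event 3 (INT 2): INT 2 arrives: push (MAIN, PC=2), enter IRQ2 at PC=0 (depth now 1)
Event 4 (EXEC): [IRQ2] PC=0: INC 4 -> ACC=9
Event 5 (EXEC): [IRQ2] PC=1: IRET -> resume MAIN at PC=2 (depth now 0)
Event 6 (EXEC): [MAIN] PC=2: DEC 1 -> ACC=8
Event 7 (INT 2): INT 2 arrives: push (MAIN, PC=3), enter IRQ2 at PC=0 (depth now 1)
Event 8 (EXEC): [IRQ2] PC=0: INC 4 -> ACC=12
Event 9 (EXEC): [IRQ2] PC=1: IRET -> resume MAIN at PC=3 (depth now 0)
Event 10 (INT 0): INT 0 arrives: push (MAIN, PC=3), enter IRQ0 at PC=0 (depth now 1)
Event 11 (EXEC): [IRQ0] PC=0: DEC 4 -> ACC=8
Event 12 (EXEC): [IRQ0] PC=1: DEC 1 -> ACC=7
Event 13 (EXEC): [IRQ0] PC=2: DEC 1 -> ACC=6
Event 14 (EXEC): [IRQ0] PC=3: IRET -> resume MAIN at PC=3 (depth now 0)
Event 15 (EXEC): [MAIN] PC=3: INC 2 -> ACC=8

Answer: MAIN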